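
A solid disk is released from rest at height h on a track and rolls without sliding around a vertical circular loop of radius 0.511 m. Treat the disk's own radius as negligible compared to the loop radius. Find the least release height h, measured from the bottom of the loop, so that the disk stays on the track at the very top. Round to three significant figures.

h_min ≈ 1.41 m

For this body I = (1/2)MR², i.e. k = I/(MR²) = 0.5.
At the top, contact is just lost when gravity alone supplies the centripetal force: Mg = Mv_top²/r, i.e. v_top² = gr.
With ω = v/R, the kinetic energy at speed v is ½(1+k)Mv² = (3/4)Mv².
Energy conservation from release (height h) to the top (height 2r): Mgh = Mg(2r) + (3/4)M·gr.
Thus h_min = 2r + (1+k)r/2 = r(2 + 1.5/2) = 0.511 × 2.75 ≈ 1.41 m.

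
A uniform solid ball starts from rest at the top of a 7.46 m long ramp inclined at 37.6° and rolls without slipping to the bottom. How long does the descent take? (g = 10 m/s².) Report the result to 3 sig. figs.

The moment of inertia is (2/5)MR², giving k ≡ I/(MR²) = 0.4.
Along the incline Mg sinθ − f = Ma, and torque about the center fR = Iα = kMR²(a/R) gives f = kMa.
Hence a = g sinθ/(1+k) = 10×sin37.6°/1.4 = 4.358 m/s².
With constant a from rest, t = √(2L/a) = √(2·7.46/4.358) ≈ 1.85 s.

t ≈ 1.85 s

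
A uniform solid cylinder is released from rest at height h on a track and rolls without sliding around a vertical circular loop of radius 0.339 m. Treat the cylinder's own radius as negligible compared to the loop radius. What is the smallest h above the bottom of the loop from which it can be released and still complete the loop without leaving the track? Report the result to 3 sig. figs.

Here I = (1/2)MR², so the shape factor k = I/(MR²) = 0.5.
At the top, contact is just lost when gravity alone supplies the centripetal force: Mg = Mv_top²/r, i.e. v_top² = gr.
With ω = v/R, the kinetic energy at speed v is ½(1+k)Mv² = (3/4)Mv².
Energy conservation from release (height h) to the top (height 2r): Mgh = Mg(2r) + (3/4)M·gr.
Thus h_min = 2r + (1+k)r/2 = r(2 + 1.5/2) = 0.339 × 2.75 ≈ 0.932 m.

h_min ≈ 0.932 m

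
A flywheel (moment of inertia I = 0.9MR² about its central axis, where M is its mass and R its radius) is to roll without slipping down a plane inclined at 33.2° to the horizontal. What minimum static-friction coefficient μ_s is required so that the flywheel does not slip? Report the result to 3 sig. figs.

μ_min ≈ 0.310

For this body I = 0.9MR², i.e. k = I/(MR²) = 0.9.
Newton's second law down the slope: Mg sinθ − f = Ma. The torque equation fR = Iα (with α = a/R) gives f = kMa.
These give a = g sinθ/(1+k) and the required friction f = kMg sinθ/(1+k).
With N = Mg cosθ, the no-slip condition f ≤ μN gives μ_min = f/N = k tanθ/(1+k).
μ_min = 0.9 × tan33.2° / 1.9 ≈ 0.310.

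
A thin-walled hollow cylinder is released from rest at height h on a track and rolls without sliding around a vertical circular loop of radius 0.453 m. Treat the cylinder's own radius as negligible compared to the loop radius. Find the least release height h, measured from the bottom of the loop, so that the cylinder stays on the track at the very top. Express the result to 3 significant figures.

h_min ≈ 1.36 m

With I = MR², the ratio k = I/(MR²) is 1.
At the top, contact is just lost when gravity alone supplies the centripetal force: Mg = Mv_top²/r, i.e. v_top² = gr.
With ω = v/R, the kinetic energy at speed v is ½(1+k)Mv² = Mv².
Energy conservation from release (height h) to the top (height 2r): Mgh = Mg(2r) + M·gr.
Thus h_min = 2r + (1+k)r/2 = r(2 + 2/2) = 0.453 × 3 ≈ 1.36 m.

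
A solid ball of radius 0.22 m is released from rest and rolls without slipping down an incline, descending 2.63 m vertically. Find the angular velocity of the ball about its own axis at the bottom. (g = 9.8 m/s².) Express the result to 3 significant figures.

ω ≈ 27.6 rad/s

For this body I = (2/5)MR², i.e. k = I/(MR²) = 0.4.
The rolling condition ω = v/R makes the rotational term ½I(v/R)² = ½kMv², so KE_total = ½(1+k)Mv² = (7/10)Mv².
Energy conservation Mgh = ½(1+k)Mv² gives v = √(2gh/(1+k)) = √(2 × 9.8 × 2.63 / 1.4) = 6.068 m/s.
Then ω = v/R = 6.068 / 0.22 ≈ 27.6 rad/s.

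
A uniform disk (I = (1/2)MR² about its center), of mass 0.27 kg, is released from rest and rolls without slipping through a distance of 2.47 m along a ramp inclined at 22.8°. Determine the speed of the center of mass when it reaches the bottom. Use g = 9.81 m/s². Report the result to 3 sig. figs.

v ≈ 3.54 m/s

The moment of inertia is (1/2)MR², giving k ≡ I/(MR²) = 0.5.
Pure rolling means v = ωR; then KE = ½Mv² + ½I(v/R)² = ½(1+k)Mv² = (3/4)Mv².
The vertical drop is h = L sinθ = 2.47 × sin22.8° = 0.9572 m.
Setting Mgh = (3/4)Mv² gives v = √(2gh/(1+k)) = √(2·9.81·0.9572/1.5) ≈ 3.54 m/s.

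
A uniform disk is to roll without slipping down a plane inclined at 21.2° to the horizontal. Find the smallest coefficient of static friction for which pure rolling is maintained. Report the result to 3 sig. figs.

μ_min ≈ 0.129

For this body I = (1/2)MR², i.e. k = I/(MR²) = 0.5.
Newton's second law down the slope: Mg sinθ − f = Ma. The torque equation fR = Iα (with α = a/R) gives f = kMa.
These give a = g sinθ/(1+k) and the required friction f = kMg sinθ/(1+k).
With N = Mg cosθ, the no-slip condition f ≤ μN gives μ_min = f/N = k tanθ/(1+k).
μ_min = 0.5 × tan21.2° / 1.5 ≈ 0.129.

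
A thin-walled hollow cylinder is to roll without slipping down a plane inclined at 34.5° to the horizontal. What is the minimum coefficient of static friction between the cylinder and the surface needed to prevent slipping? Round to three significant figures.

μ_min ≈ 0.344

For this body I = MR², i.e. k = I/(MR²) = 1.
Newton's second law down the slope: Mg sinθ − f = Ma. The torque equation fR = Iα (with α = a/R) gives f = kMa.
These give a = g sinθ/(1+k) and the required friction f = kMg sinθ/(1+k).
The normal force is N = Mg cosθ, so μ_min = f/N = k tanθ/(1+k).
μ_min = 1 × tan34.5° / 2 ≈ 0.344.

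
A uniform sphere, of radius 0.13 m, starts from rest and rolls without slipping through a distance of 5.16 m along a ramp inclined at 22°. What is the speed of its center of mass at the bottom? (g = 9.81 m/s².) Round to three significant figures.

v ≈ 5.20 m/s

Here I = (2/5)MR², so the shape factor k = I/(MR²) = 0.4.
Pure rolling means v = ωR; then KE = ½Mv² + ½I(v/R)² = ½(1+k)Mv² = (7/10)Mv².
The vertical drop is h = L sinθ = 5.16 × sin22° = 1.933 m.
Energy conservation: Mgh = (7/10)Mv², so v = √(2gh/(1+k)) = √(2 × 9.81 × 1.933 / 1.4) ≈ 5.20 m/s.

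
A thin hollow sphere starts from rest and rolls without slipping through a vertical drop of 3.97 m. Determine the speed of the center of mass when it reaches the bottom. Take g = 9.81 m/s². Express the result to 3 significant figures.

For this body I = (2/3)MR², i.e. k = I/(MR²) = 2/3.
Pure rolling means v = ωR; then KE = ½Mv² + ½I(v/R)² = ½(1+k)Mv² = (5/6)Mv².
Setting Mgh = (5/6)Mv² gives v = √(2gh/(1+k)) = √(2·9.81·3.97/1.667) ≈ 6.84 m/s.

v ≈ 6.84 m/s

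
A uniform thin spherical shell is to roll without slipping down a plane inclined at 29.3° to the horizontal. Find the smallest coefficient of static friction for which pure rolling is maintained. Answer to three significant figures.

μ_min ≈ 0.224

For this body I = (2/3)MR², i.e. k = I/(MR²) = 2/3.
Translational: Mg sinθ − f = Ma. Rotational about the CM: fR = Iα = kMRa, so f = kMa.
These give a = g sinθ/(1+k) and the required friction f = kMg sinθ/(1+k).
The normal force is N = Mg cosθ, so μ_min = f/N = k tanθ/(1+k).
μ_min = (2/3) × tan29.3° / 1.667 ≈ 0.224.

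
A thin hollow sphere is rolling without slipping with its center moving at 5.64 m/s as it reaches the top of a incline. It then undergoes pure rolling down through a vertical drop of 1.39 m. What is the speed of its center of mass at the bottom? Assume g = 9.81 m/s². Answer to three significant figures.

v ≈ 6.94 m/s

Here I = (2/3)MR², so the shape factor k = I/(MR²) = 2/3.
Rolling without slipping gives ω = v/R, so the total kinetic energy is ½Mv² + ½Iω² = ½(1+k)Mv² = (5/6)Mv².
Conserving energy between top and bottom: (5/6)Mv² = (5/6)Mv₀² + Mgh, hence v² = v₀² + 2gh/(1+k).
v = √(5.64² + 2×9.81×1.39/1.667) = √48.17 ≈ 6.94 m/s.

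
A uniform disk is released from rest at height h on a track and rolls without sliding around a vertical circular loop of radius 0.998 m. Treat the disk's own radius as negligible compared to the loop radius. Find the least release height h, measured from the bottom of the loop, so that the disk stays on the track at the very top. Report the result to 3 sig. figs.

h_min ≈ 2.74 m

Here I = (1/2)MR², so the shape factor k = I/(MR²) = 0.5.
At the top of the loop, the minimum-contact condition is Mg = Mv_top²/r, so v_top² = gr.
With ω = v/R, the kinetic energy at speed v is ½(1+k)Mv² = (3/4)Mv².
Energy conservation from release (height h) to the top (height 2r): Mgh = Mg(2r) + (3/4)M·gr.
Thus h_min = 2r + (1+k)r/2 = r(2 + 1.5/2) = 0.998 × 2.75 ≈ 2.74 m.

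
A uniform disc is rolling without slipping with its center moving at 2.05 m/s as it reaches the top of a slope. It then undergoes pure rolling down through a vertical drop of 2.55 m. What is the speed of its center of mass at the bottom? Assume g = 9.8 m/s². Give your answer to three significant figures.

v ≈ 6.13 m/s

The moment of inertia is (1/2)MR², giving k ≡ I/(MR²) = 0.5.
Since it rolls without slipping, ω = v/R and KE = ½Mv² + ½Iω² = ½(1+k)Mv² = (3/4)Mv².
Energy conservation: (3/4)Mv₀² + Mgh = (3/4)Mv², so v² = v₀² + 2gh/(1+k).
v = √(2.05² + 2×9.8×2.55/1.5) = √37.52 ≈ 6.13 m/s.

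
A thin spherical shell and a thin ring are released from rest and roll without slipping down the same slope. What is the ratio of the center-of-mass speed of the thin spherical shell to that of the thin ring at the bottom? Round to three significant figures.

Each satisfies Mgh = ½(1+k)Mv² with k = I/(MR²), so v ∝ 1/√(1+k).
For the thin spherical shell k = 2/3; for the thin ring k = 1.
v₁/v₂ = √((1+k₂)/(1+k₁)) = √(2/1.667) ≈ 1.10.

v_ratio ≈ 1.10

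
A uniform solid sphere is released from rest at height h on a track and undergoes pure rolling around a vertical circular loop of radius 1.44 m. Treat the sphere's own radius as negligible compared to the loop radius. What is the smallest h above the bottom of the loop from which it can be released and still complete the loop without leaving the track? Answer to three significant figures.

The moment of inertia is (2/5)MR², giving k ≡ I/(MR²) = 0.4.
At the top of the loop, the minimum-contact condition is Mg = Mv_top²/r, so v_top² = gr.
With ω = v/R, the kinetic energy at speed v is ½(1+k)Mv² = (7/10)Mv².
Energy conservation from release (height h) to the top (height 2r): Mgh = Mg(2r) + (7/10)M·gr.
Thus h_min = 2r + (1+k)r/2 = r(2 + 1.4/2) = 1.44 × 2.7 ≈ 3.89 m.

h_min ≈ 3.89 m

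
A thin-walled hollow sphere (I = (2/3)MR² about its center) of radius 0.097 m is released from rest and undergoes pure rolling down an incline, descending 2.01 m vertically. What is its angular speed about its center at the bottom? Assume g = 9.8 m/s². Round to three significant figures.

With I = (2/3)MR², the ratio k = I/(MR²) is 2/3.
Pure rolling means v = ωR; then KE = ½Mv² + ½I(v/R)² = ½(1+k)Mv² = (5/6)Mv².
Energy conservation Mgh = ½(1+k)Mv² gives v = √(2gh/(1+k)) = √(2 × 9.8 × 2.01 / 1.667) = 4.862 m/s.
The angular speed follows from ω = v/R = 4.862/0.097 ≈ 50.1 rad/s.

ω ≈ 50.1 rad/s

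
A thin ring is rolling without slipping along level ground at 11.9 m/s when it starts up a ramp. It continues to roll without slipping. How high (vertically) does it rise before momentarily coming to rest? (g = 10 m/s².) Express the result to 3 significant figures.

For this body I = MR², i.e. k = I/(MR²) = 1.
Rolling without slipping gives ω = v/R, so the total kinetic energy is ½Mv² + ½Iω² = ½(1+k)Mv² = Mv².
All of this converts to potential energy at the highest point: Mv₀² = Mgh.
Thus h = (1+k)v₀²/(2g) = 2 × 11.9² / (2 × 10) ≈ 14.2 m.

h ≈ 14.2 m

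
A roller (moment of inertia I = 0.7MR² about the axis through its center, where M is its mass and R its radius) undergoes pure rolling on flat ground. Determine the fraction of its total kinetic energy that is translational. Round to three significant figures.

The moment of inertia is 0.7MR², giving k ≡ I/(MR²) = 0.7.
Since ω = v/R, the translational part is ½Mv² and the rotational part is ½I(v/R)² = ½kMv²; the total is ½(1+k)Mv².
The translational fraction is therefore 1/(1+k) = 1/1.7 ≈ 0.588.

fraction ≈ 0.588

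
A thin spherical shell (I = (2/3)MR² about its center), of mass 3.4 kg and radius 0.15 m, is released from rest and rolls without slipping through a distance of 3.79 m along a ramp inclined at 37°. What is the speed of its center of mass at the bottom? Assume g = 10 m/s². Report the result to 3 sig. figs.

Here I = (2/3)MR², so the shape factor k = I/(MR²) = 2/3.
The rolling condition ω = v/R makes the rotational term ½I(v/R)² = ½kMv², so KE_total = ½(1+k)Mv² = (5/6)Mv².
The vertical drop is h = L sinθ = 3.79 × sin37° = 2.281 m.
Energy conservation: Mgh = (5/6)Mv², so v = √(2gh/(1+k)) = √(2 × 10 × 2.281 / 1.667) ≈ 5.23 m/s.

v ≈ 5.23 m/s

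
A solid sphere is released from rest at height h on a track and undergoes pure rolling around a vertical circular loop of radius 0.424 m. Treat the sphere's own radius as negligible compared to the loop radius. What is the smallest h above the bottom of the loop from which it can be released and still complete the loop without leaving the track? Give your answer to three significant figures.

h_min ≈ 1.14 m

With I = (2/5)MR², the ratio k = I/(MR²) is 0.4.
At the top, contact is just lost when gravity alone supplies the centripetal force: Mg = Mv_top²/r, i.e. v_top² = gr.
With ω = v/R, the kinetic energy at speed v is ½(1+k)Mv² = (7/10)Mv².
Energy conservation from release (height h) to the top (height 2r): Mgh = Mg(2r) + (7/10)M·gr.
Thus h_min = 2r + (1+k)r/2 = r(2 + 1.4/2) = 0.424 × 2.7 ≈ 1.14 m.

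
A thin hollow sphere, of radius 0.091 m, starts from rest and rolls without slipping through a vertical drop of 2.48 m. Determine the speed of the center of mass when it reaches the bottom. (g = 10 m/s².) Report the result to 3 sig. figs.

v ≈ 5.46 m/s

With I = (2/3)MR², the ratio k = I/(MR²) is 2/3.
Rolling without slipping gives ω = v/R, so the total kinetic energy is ½Mv² + ½Iω² = ½(1+k)Mv² = (5/6)Mv².
Setting Mgh = (5/6)Mv² gives v = √(2gh/(1+k)) = √(2·10·2.48/1.667) ≈ 5.46 m/s.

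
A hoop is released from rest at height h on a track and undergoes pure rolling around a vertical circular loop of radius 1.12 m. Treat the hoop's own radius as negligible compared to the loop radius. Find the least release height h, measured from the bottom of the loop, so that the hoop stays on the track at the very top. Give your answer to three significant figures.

Here I = MR², so the shape factor k = I/(MR²) = 1.
At the top, contact is just lost when gravity alone supplies the centripetal force: Mg = Mv_top²/r, i.e. v_top² = gr.
With ω = v/R, the kinetic energy at speed v is ½(1+k)Mv² = Mv².
Energy conservation from release (height h) to the top (height 2r): Mgh = Mg(2r) + M·gr.
Thus h_min = 2r + (1+k)r/2 = r(2 + 2/2) = 1.12 × 3 ≈ 3.36 m.

h_min ≈ 3.36 m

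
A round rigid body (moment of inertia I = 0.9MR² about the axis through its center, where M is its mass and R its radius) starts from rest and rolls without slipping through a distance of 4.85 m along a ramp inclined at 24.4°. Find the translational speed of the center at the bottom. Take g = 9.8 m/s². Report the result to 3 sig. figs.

v ≈ 4.55 m/s

Here I = 0.9MR², so the shape factor k = I/(MR²) = 0.9.
Since it rolls without slipping, ω = v/R and KE = ½Mv² + ½Iω² = ½(1+k)Mv² = (19/20)Mv².
The vertical drop is h = L sinθ = 4.85 × sin24.4° = 2.004 m.
Energy conservation: Mgh = (19/20)Mv², so v = √(2gh/(1+k)) = √(2 × 9.8 × 2.004 / 1.9) ≈ 4.55 m/s.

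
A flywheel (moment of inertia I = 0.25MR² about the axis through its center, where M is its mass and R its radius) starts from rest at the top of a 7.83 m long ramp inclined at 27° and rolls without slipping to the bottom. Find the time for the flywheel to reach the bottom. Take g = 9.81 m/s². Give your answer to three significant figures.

With I = 0.25MR², the ratio k = I/(MR²) is 0.25.
Translational: Mg sinθ − f = Ma. Rotational about the CM: fR = Iα = kMRa, so f = kMa.
Hence a = g sinθ/(1+k) = 9.81×sin27°/1.25 = 3.563 m/s².
Starting from rest, L = ½at², so t = √(2L/a) = √(2×7.83/3.563) ≈ 2.10 s.

t ≈ 2.10 s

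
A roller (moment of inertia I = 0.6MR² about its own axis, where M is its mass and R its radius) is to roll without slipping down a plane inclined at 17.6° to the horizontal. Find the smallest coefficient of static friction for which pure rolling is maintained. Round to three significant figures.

μ_min ≈ 0.119

For this body I = 0.6MR², i.e. k = I/(MR²) = 0.6.
Along the incline Mg sinθ − f = Ma, and torque about the center fR = Iα = kMR²(a/R) gives f = kMa.
These give a = g sinθ/(1+k) and the required friction f = kMg sinθ/(1+k).
With N = Mg cosθ, the no-slip condition f ≤ μN gives μ_min = f/N = k tanθ/(1+k).
μ_min = 0.6 × tan17.6° / 1.6 ≈ 0.119.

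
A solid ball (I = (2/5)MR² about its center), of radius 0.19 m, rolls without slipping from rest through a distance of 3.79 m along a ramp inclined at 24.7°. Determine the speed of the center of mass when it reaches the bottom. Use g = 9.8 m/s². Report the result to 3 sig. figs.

v ≈ 4.71 m/s

With I = (2/5)MR², the ratio k = I/(MR²) is 0.4.
Rolling without slipping gives ω = v/R, so the total kinetic energy is ½Mv² + ½Iω² = ½(1+k)Mv² = (7/10)Mv².
The vertical drop is h = L sinθ = 3.79 × sin24.7° = 1.584 m.
Setting Mgh = (7/10)Mv² gives v = √(2gh/(1+k)) = √(2·9.8·1.584/1.4) ≈ 4.71 m/s.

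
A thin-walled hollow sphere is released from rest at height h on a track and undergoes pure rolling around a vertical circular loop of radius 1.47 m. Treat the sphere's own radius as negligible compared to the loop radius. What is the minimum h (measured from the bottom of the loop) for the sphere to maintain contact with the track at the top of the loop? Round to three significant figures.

The moment of inertia is (2/3)MR², giving k ≡ I/(MR²) = 2/3.
At the top, contact is just lost when gravity alone supplies the centripetal force: Mg = Mv_top²/r, i.e. v_top² = gr.
With ω = v/R, the kinetic energy at speed v is ½(1+k)Mv² = (5/6)Mv².
Energy conservation from release (height h) to the top (height 2r): Mgh = Mg(2r) + (5/6)M·gr.
Thus h_min = 2r + (1+k)r/2 = r(2 + 1.667/2) = 1.47 × 2.833 ≈ 4.17 m.

h_min ≈ 4.17 m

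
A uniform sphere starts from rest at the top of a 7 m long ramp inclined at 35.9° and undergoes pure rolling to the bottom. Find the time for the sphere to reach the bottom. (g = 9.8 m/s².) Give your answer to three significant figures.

t ≈ 1.85 s

For this body I = (2/5)MR², i.e. k = I/(MR²) = 0.4.
Along the incline Mg sinθ − f = Ma, and torque about the center fR = Iα = kMR²(a/R) gives f = kMa.
Hence a = g sinθ/(1+k) = 9.8×sin35.9°/1.4 = 4.105 m/s².
With constant a from rest, t = √(2L/a) = √(2·7/4.105) ≈ 1.85 s.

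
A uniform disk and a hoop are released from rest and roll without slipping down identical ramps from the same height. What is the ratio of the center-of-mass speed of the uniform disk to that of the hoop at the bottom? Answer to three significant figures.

Each satisfies Mgh = ½(1+k)Mv² with k = I/(MR²), so v ∝ 1/√(1+k).
For the uniform disk k = 0.5; for the hoop k = 1.
v₁/v₂ = √((1+k₂)/(1+k₁)) = √(2/1.5) ≈ 1.15.

v_ratio ≈ 1.15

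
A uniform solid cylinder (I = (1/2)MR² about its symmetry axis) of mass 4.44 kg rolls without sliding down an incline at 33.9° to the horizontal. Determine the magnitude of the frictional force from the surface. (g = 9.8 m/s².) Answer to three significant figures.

For this body I = (1/2)MR², i.e. k = I/(MR²) = 0.5.
Newton's second law down the slope: Mg sinθ − f = Ma. The torque equation fR = Iα (with α = a/R) gives f = kMa.
Combining, a = g sinθ/(1+k) and f = kMa = kMg sinθ/(1+k).
f = 0.5 × 4.44 × 9.8 × sin33.9° / 1.5 ≈ 8.09 N.

f ≈ 8.09 N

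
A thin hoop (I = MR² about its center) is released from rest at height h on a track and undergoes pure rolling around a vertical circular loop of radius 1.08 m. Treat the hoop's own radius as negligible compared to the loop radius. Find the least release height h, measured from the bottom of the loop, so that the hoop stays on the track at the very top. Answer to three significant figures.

h_min ≈ 3.24 m

With I = MR², the ratio k = I/(MR²) is 1.
At the top of the loop, the minimum-contact condition is Mg = Mv_top²/r, so v_top² = gr.
With ω = v/R, the kinetic energy at speed v is ½(1+k)Mv² = Mv².
Energy conservation from release (height h) to the top (height 2r): Mgh = Mg(2r) + M·gr.
Thus h_min = 2r + (1+k)r/2 = r(2 + 2/2) = 1.08 × 3 ≈ 3.24 m.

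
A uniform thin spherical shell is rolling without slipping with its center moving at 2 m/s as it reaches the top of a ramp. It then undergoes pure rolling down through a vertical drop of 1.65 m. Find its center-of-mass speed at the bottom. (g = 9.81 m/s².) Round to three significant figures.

v ≈ 4.84 m/s

For this body I = (2/3)MR², i.e. k = I/(MR²) = 2/3.
Pure rolling means v = ωR; then KE = ½Mv² + ½I(v/R)² = ½(1+k)Mv² = (5/6)Mv².
Energy conservation: (5/6)Mv₀² + Mgh = (5/6)Mv², so v² = v₀² + 2gh/(1+k).
v = √(2² + 2×9.81×1.65/1.667) = √23.42 ≈ 4.84 m/s.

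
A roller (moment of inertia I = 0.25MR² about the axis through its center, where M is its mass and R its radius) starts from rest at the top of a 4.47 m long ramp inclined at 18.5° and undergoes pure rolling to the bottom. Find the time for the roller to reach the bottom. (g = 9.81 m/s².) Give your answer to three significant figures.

t ≈ 1.89 s

The moment of inertia is 0.25MR², giving k ≡ I/(MR²) = 0.25.
Translational: Mg sinθ − f = Ma. Rotational about the CM: fR = Iα = kMRa, so f = kMa.
Hence a = g sinθ/(1+k) = 9.81×sin18.5°/1.25 = 2.49 m/s².
With constant a from rest, t = √(2L/a) = √(2·4.47/2.49) ≈ 1.89 s.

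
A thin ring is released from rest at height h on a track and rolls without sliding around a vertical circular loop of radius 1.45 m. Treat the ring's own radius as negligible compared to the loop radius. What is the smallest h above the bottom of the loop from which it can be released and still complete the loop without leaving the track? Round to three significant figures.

For this body I = MR², i.e. k = I/(MR²) = 1.
At the top, contact is just lost when gravity alone supplies the centripetal force: Mg = Mv_top²/r, i.e. v_top² = gr.
With ω = v/R, the kinetic energy at speed v is ½(1+k)Mv² = Mv².
Energy conservation from release (height h) to the top (height 2r): Mgh = Mg(2r) + M·gr.
Thus h_min = 2r + (1+k)r/2 = r(2 + 2/2) = 1.45 × 3 ≈ 4.35 m.

h_min ≈ 4.35 m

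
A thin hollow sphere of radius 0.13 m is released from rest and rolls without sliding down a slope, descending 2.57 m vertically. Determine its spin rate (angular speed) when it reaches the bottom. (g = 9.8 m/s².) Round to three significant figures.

ω ≈ 42.3 rad/s

With I = (2/3)MR², the ratio k = I/(MR²) is 2/3.
Since it rolls without slipping, ω = v/R and KE = ½Mv² + ½Iω² = ½(1+k)Mv² = (5/6)Mv².
Energy conservation Mgh = ½(1+k)Mv² gives v = √(2gh/(1+k)) = √(2 × 9.8 × 2.57 / 1.667) = 5.498 m/s.
The angular speed follows from ω = v/R = 5.498/0.13 ≈ 42.3 rad/s.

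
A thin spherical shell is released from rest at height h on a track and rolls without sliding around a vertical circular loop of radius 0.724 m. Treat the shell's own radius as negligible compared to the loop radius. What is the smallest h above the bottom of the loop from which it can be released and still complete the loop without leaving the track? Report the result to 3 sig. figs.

h_min ≈ 2.05 m

Here I = (2/3)MR², so the shape factor k = I/(MR²) = 2/3.
At the top of the loop, the minimum-contact condition is Mg = Mv_top²/r, so v_top² = gr.
With ω = v/R, the kinetic energy at speed v is ½(1+k)Mv² = (5/6)Mv².
Energy conservation from release (height h) to the top (height 2r): Mgh = Mg(2r) + (5/6)M·gr.
Thus h_min = 2r + (1+k)r/2 = r(2 + 1.667/2) = 0.724 × 2.833 ≈ 2.05 m.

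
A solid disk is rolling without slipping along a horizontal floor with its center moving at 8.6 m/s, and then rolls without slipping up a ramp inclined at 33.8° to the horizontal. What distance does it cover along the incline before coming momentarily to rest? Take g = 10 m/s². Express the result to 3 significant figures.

The moment of inertia is (1/2)MR², giving k ≡ I/(MR²) = 0.5.
Pure rolling means v = ωR; then KE = ½Mv² + ½I(v/R)² = ½(1+k)Mv² = (3/4)Mv².
Setting this equal to Mgh gives the vertical rise h = (1+k)v₀²/(2g) = 1.5×8.6²/(2×10) = 5.547 m.
The distance along the slope is d = h/sinθ = 5.547/sin33.8° ≈ 9.97 m.

d ≈ 9.97 m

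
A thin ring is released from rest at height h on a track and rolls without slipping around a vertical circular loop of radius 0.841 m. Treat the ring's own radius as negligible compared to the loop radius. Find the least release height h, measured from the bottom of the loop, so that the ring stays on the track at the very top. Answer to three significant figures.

h_min ≈ 2.52 m

The moment of inertia is MR², giving k ≡ I/(MR²) = 1.
At the top of the loop, the minimum-contact condition is Mg = Mv_top²/r, so v_top² = gr.
With ω = v/R, the kinetic energy at speed v is ½(1+k)Mv² = Mv².
Energy conservation from release (height h) to the top (height 2r): Mgh = Mg(2r) + M·gr.
Thus h_min = 2r + (1+k)r/2 = r(2 + 2/2) = 0.841 × 3 ≈ 2.52 m.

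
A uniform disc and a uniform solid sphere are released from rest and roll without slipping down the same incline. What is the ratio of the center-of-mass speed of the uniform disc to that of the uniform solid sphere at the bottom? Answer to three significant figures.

v_ratio ≈ 0.966

Each satisfies Mgh = ½(1+k)Mv² with k = I/(MR²), so v ∝ 1/√(1+k).
For the uniform disc k = 0.5; for the uniform solid sphere k = 0.4.
v₁/v₂ = √((1+k₂)/(1+k₁)) = √(1.4/1.5) ≈ 0.966.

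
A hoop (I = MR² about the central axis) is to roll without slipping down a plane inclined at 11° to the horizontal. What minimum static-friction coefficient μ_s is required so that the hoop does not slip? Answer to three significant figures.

The moment of inertia is MR², giving k ≡ I/(MR²) = 1.
Translational: Mg sinθ − f = Ma. Rotational about the CM: fR = Iα = kMRa, so f = kMa.
These give a = g sinθ/(1+k) and the required friction f = kMg sinθ/(1+k).
The normal force is N = Mg cosθ, so μ_min = f/N = k tanθ/(1+k).
μ_min = 1 × tan11° / 2 ≈ 0.0972.

μ_min ≈ 0.0972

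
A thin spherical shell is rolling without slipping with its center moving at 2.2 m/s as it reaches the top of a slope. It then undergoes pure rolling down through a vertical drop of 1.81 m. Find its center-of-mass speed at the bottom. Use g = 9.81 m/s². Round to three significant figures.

v ≈ 5.11 m/s

The moment of inertia is (2/3)MR², giving k ≡ I/(MR²) = 2/3.
Since it rolls without slipping, ω = v/R and KE = ½Mv² + ½Iω² = ½(1+k)Mv² = (5/6)Mv².
Energy conservation: (5/6)Mv₀² + Mgh = (5/6)Mv², so v² = v₀² + 2gh/(1+k).
v = √(2.2² + 2×9.81×1.81/1.667) = √26.15 ≈ 5.11 m/s.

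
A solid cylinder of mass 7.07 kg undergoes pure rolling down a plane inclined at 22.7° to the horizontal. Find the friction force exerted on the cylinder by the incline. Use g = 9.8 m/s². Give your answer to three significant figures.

f ≈ 8.91 N

With I = (1/2)MR², the ratio k = I/(MR²) is 0.5.
Along the incline Mg sinθ − f = Ma, and torque about the center fR = Iα = kMR²(a/R) gives f = kMa.
Combining, a = g sinθ/(1+k) and f = kMa = kMg sinθ/(1+k).
f = 0.5 × 7.07 × 9.8 × sin22.7° / 1.5 ≈ 8.91 N.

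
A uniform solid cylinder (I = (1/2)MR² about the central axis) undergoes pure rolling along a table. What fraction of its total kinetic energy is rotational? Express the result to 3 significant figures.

The moment of inertia is (1/2)MR², giving k ≡ I/(MR²) = 0.5.
Since ω = v/R, the translational part is ½Mv² and the rotational part is ½I(v/R)² = ½kMv²; the total is ½(1+k)Mv².
The rotational fraction is therefore k/(1+k) = 0.5/1.5 ≈ 0.333.

fraction ≈ 0.333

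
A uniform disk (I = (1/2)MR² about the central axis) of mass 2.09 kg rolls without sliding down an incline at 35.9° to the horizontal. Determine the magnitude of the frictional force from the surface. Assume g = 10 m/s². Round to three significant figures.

f ≈ 4.09 N

For this body I = (1/2)MR², i.e. k = I/(MR²) = 0.5.
Newton's second law down the slope: Mg sinθ − f = Ma. The torque equation fR = Iα (with α = a/R) gives f = kMa.
Combining, a = g sinθ/(1+k) and f = kMa = kMg sinθ/(1+k).
f = 0.5 × 2.09 × 10 × sin35.9° / 1.5 ≈ 4.09 N.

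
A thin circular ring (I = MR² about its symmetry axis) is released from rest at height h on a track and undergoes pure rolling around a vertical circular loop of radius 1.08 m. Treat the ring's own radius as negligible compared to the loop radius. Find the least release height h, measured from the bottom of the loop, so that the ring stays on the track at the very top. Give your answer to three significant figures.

h_min ≈ 3.24 m

With I = MR², the ratio k = I/(MR²) is 1.
At the top, contact is just lost when gravity alone supplies the centripetal force: Mg = Mv_top²/r, i.e. v_top² = gr.
With ω = v/R, the kinetic energy at speed v is ½(1+k)Mv² = Mv².
Energy conservation from release (height h) to the top (height 2r): Mgh = Mg(2r) + M·gr.
Thus h_min = 2r + (1+k)r/2 = r(2 + 2/2) = 1.08 × 3 ≈ 3.24 m.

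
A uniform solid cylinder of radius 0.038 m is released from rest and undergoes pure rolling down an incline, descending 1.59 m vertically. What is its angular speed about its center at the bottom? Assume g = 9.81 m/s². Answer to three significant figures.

ω ≈ 120 rad/s

For this body I = (1/2)MR², i.e. k = I/(MR²) = 0.5.
The rolling condition ω = v/R makes the rotational term ½I(v/R)² = ½kMv², so KE_total = ½(1+k)Mv² = (3/4)Mv².
Energy conservation Mgh = ½(1+k)Mv² gives v = √(2gh/(1+k)) = √(2 × 9.81 × 1.59 / 1.5) = 4.56 m/s.
The angular speed follows from ω = v/R = 4.56/0.038 ≈ 120 rad/s.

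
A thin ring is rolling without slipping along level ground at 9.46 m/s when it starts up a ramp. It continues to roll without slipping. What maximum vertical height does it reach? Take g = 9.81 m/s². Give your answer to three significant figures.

h ≈ 9.12 m

Here I = MR², so the shape factor k = I/(MR²) = 1.
Rolling without slipping gives ω = v/R, so the total kinetic energy is ½Mv² + ½Iω² = ½(1+k)Mv² = Mv².
At the top the kinetic energy is zero, so Mv₀² = Mgh.
Thus h = (1+k)v₀²/(2g) = 2 × 9.46² / (2 × 9.81) ≈ 9.12 m.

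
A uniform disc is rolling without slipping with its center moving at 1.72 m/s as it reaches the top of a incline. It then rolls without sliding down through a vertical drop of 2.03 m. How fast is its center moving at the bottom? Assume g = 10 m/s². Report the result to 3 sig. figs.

Here I = (1/2)MR², so the shape factor k = I/(MR²) = 0.5.
Since it rolls without slipping, ω = v/R and KE = ½Mv² + ½Iω² = ½(1+k)Mv² = (3/4)Mv².
Conserving energy between top and bottom: (3/4)Mv² = (3/4)Mv₀² + Mgh, hence v² = v₀² + 2gh/(1+k).
v = √(1.72² + 2×10×2.03/1.5) = √30.03 ≈ 5.48 m/s.

v ≈ 5.48 m/s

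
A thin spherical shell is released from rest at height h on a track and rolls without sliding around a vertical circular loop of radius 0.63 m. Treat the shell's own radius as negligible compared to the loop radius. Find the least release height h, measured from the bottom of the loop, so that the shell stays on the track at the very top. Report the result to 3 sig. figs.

h_min ≈ 1.79 m

With I = (2/3)MR², the ratio k = I/(MR²) is 2/3.
At the top of the loop, the minimum-contact condition is Mg = Mv_top²/r, so v_top² = gr.
With ω = v/R, the kinetic energy at speed v is ½(1+k)Mv² = (5/6)Mv².
Energy conservation from release (height h) to the top (height 2r): Mgh = Mg(2r) + (5/6)M·gr.
Thus h_min = 2r + (1+k)r/2 = r(2 + 1.667/2) = 0.63 × 2.833 ≈ 1.79 m.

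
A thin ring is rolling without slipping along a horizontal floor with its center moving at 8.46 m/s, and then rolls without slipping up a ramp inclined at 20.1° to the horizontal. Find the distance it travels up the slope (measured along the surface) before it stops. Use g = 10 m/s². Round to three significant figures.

Here I = MR², so the shape factor k = I/(MR²) = 1.
Pure rolling means v = ωR; then KE = ½Mv² + ½I(v/R)² = ½(1+k)Mv² = Mv².
Setting this equal to Mgh gives the vertical rise h = (1+k)v₀²/(2g) = 2×8.46²/(2×10) = 7.157 m.
The distance along the slope is d = h/sinθ = 7.157/sin20.1° ≈ 20.8 m.

d ≈ 20.8 m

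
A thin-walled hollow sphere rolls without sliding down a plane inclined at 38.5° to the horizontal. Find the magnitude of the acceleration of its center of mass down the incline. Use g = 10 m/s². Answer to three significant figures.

Here I = (2/3)MR², so the shape factor k = I/(MR²) = 2/3.
Translational: Mg sinθ − f = Ma. Rotational about the CM: fR = Iα = kMRa, so f = kMa.
Eliminating f: Mg sinθ = (1+k)Ma, so a = g sinθ/(1+k) = 10 × sin38.5° / 1.667 ≈ 3.74 m/s².

a ≈ 3.74 m/s²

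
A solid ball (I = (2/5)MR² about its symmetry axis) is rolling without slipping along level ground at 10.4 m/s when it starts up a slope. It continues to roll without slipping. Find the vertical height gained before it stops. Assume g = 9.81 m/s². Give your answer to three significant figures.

For this body I = (2/5)MR², i.e. k = I/(MR²) = 0.4.
The rolling condition ω = v/R makes the rotational term ½I(v/R)² = ½kMv², so KE_total = ½(1+k)Mv² = (7/10)Mv².
At the top the kinetic energy is zero, so (7/10)Mv₀² = Mgh.
Thus h = (1+k)v₀²/(2g) = 1.4 × 10.4² / (2 × 9.81) ≈ 7.72 m.

h ≈ 7.72 m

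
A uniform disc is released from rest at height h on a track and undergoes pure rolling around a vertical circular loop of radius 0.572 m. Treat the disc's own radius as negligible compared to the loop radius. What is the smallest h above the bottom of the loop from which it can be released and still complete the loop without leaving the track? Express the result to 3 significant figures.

h_min ≈ 1.57 m

The moment of inertia is (1/2)MR², giving k ≡ I/(MR²) = 0.5.
At the top of the loop, the minimum-contact condition is Mg = Mv_top²/r, so v_top² = gr.
With ω = v/R, the kinetic energy at speed v is ½(1+k)Mv² = (3/4)Mv².
Energy conservation from release (height h) to the top (height 2r): Mgh = Mg(2r) + (3/4)M·gr.
Thus h_min = 2r + (1+k)r/2 = r(2 + 1.5/2) = 0.572 × 2.75 ≈ 1.57 m.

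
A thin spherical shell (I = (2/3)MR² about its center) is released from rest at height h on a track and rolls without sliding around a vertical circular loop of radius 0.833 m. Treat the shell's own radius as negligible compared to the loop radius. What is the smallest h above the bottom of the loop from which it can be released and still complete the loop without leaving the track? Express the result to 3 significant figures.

h_min ≈ 2.36 m

The moment of inertia is (2/3)MR², giving k ≡ I/(MR²) = 2/3.
At the top, contact is just lost when gravity alone supplies the centripetal force: Mg = Mv_top²/r, i.e. v_top² = gr.
With ω = v/R, the kinetic energy at speed v is ½(1+k)Mv² = (5/6)Mv².
Energy conservation from release (height h) to the top (height 2r): Mgh = Mg(2r) + (5/6)M·gr.
Thus h_min = 2r + (1+k)r/2 = r(2 + 1.667/2) = 0.833 × 2.833 ≈ 2.36 m.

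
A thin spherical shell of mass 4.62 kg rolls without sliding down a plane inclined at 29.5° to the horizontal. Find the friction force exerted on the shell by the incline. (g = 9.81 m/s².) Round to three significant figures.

Here I = (2/3)MR², so the shape factor k = I/(MR²) = 2/3.
Newton's second law down the slope: Mg sinθ − f = Ma. The torque equation fR = Iα (with α = a/R) gives f = kMa.
Combining, a = g sinθ/(1+k) and f = kMa = kMg sinθ/(1+k).
f = (2/3) × 4.62 × 9.81 × sin29.5° / 1.667 ≈ 8.93 N.

f ≈ 8.93 N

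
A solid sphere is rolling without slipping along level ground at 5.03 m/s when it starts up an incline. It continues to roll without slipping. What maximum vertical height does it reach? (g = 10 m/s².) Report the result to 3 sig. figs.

h ≈ 1.77 m

The moment of inertia is (2/5)MR², giving k ≡ I/(MR²) = 0.4.
The rolling condition ω = v/R makes the rotational term ½I(v/R)² = ½kMv², so KE_total = ½(1+k)Mv² = (7/10)Mv².
All of this converts to potential energy at the highest point: (7/10)Mv₀² = Mgh.
Thus h = (1+k)v₀²/(2g) = 1.4 × 5.03² / (2 × 10) ≈ 1.77 m.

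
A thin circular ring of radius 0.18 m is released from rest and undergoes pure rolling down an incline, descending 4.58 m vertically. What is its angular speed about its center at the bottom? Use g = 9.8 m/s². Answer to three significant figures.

ω ≈ 37.2 rad/s

With I = MR², the ratio k = I/(MR²) is 1.
Pure rolling means v = ωR; then KE = ½Mv² + ½I(v/R)² = ½(1+k)Mv² = Mv².
Energy conservation Mgh = ½(1+k)Mv² gives v = √(2gh/(1+k)) = √(2 × 9.8 × 4.58 / 2) = 6.7 m/s.
The angular speed follows from ω = v/R = 6.7/0.18 ≈ 37.2 rad/s.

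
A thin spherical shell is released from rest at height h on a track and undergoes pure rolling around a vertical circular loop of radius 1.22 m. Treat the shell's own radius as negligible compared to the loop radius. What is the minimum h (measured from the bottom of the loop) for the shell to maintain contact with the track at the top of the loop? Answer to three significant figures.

The moment of inertia is (2/3)MR², giving k ≡ I/(MR²) = 2/3.
At the top of the loop, the minimum-contact condition is Mg = Mv_top²/r, so v_top² = gr.
With ω = v/R, the kinetic energy at speed v is ½(1+k)Mv² = (5/6)Mv².
Energy conservation from release (height h) to the top (height 2r): Mgh = Mg(2r) + (5/6)M·gr.
Thus h_min = 2r + (1+k)r/2 = r(2 + 1.667/2) = 1.22 × 2.833 ≈ 3.46 m.

h_min ≈ 3.46 m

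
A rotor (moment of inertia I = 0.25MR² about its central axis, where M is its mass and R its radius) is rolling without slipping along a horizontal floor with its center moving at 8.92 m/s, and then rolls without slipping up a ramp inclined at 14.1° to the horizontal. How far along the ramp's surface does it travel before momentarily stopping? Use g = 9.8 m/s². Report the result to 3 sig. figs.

With I = 0.25MR², the ratio k = I/(MR²) is 0.25.
Since it rolls without slipping, ω = v/R and KE = ½Mv² + ½Iω² = ½(1+k)Mv² = (5/8)Mv².
Setting this equal to Mgh gives the vertical rise h = (1+k)v₀²/(2g) = 1.25×8.92²/(2×9.8) = 5.074 m.
The distance along the slope is d = h/sinθ = 5.074/sin14.1° ≈ 20.8 m.

d ≈ 20.8 m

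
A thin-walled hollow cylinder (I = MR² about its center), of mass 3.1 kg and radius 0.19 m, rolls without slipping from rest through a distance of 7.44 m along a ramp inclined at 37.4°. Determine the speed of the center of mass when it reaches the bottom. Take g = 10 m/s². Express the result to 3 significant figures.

With I = MR², the ratio k = I/(MR²) is 1.
Rolling without slipping gives ω = v/R, so the total kinetic energy is ½Mv² + ½Iω² = ½(1+k)Mv² = Mv².
The vertical drop is h = L sinθ = 7.44 × sin37.4° = 4.519 m.
Setting Mgh = Mv² gives v = √(2gh/(1+k)) = √(2·10·4.519/2) ≈ 6.72 m/s.

v ≈ 6.72 m/s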